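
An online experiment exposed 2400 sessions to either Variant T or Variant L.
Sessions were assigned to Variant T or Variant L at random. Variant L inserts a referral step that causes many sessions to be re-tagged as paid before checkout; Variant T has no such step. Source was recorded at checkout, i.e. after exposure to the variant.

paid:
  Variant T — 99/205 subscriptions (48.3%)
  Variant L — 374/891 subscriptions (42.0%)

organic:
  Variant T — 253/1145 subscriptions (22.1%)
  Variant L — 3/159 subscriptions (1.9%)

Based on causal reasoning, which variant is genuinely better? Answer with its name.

Variant L

Traffic source here is a post-treatment variable shaped by the variant; conditioning on it would introduce bias rather than remove it. The overall comparison is the causal one.
Pooled: Variant T 26.1% vs Variant L 35.9%; Variant L is higher overall.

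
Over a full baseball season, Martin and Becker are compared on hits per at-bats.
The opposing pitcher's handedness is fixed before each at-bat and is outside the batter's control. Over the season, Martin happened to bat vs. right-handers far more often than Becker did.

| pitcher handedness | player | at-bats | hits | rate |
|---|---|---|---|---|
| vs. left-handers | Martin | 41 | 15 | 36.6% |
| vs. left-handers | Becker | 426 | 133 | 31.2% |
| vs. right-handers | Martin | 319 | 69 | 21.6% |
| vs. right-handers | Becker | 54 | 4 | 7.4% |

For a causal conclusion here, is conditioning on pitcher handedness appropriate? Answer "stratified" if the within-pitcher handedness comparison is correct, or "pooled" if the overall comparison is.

stratified

Pitcher handedness differs across players for reasons unrelated to any effect of the player itself, and it separately predicts the outcome — a classic confounder. We must compare within pitcher handedness levels.
Within each level — vs. left-handers: 36.6% vs 31.2%; vs. right-handers: 21.6% vs 7.4% — Martin is higher every time.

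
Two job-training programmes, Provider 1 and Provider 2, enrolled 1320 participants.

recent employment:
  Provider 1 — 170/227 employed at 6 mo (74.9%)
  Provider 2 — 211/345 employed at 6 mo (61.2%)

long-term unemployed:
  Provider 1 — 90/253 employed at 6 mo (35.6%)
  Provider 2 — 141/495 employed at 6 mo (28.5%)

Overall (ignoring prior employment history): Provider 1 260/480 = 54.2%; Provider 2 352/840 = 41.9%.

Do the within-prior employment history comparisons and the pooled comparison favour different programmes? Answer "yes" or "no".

no

Within each prior employment history level (recent employment 74.9% vs 61.2%; long-term unemployed 35.6% vs 28.5%), Provider 1 has the higher rate every time. Pooled: 54.2% vs 41.9% — Provider 1 has the higher rate overall. They agree.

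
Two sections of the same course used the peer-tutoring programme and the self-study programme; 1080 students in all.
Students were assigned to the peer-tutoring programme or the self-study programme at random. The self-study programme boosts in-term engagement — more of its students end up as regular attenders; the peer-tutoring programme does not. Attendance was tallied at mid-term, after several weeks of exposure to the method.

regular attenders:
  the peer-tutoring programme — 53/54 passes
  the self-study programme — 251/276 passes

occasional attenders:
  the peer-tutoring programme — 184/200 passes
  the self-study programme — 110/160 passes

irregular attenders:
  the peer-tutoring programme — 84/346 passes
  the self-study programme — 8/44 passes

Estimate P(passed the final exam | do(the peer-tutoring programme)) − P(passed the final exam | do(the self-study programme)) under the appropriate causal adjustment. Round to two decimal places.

the peer-tutoring programme is higher inside every mid-term attendance stratum but the self-study programme is higher in aggregate. Whether to stratify depends on how mid-term attendance relates to the teaching method.
Mid-term attendance is downstream of the teaching method. One should not condition on a consequence of treatment, so the overall rates are the right comparison.
The causal difference is the pooled difference: 0.535 − 0.769 = -0.234.

-0.23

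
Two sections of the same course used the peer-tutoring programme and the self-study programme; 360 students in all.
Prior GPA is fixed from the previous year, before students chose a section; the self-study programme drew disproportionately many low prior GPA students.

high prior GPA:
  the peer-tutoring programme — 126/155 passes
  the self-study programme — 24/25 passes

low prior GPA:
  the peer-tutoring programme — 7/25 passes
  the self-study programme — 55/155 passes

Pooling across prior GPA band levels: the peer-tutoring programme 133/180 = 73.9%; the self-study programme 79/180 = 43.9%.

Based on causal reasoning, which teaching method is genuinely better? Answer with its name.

the self-study programme is higher inside every prior GPA band stratum but the peer-tutoring programme is higher in aggregate. Whether to stratify depends on how prior GPA band relates to the teaching method.
Nothing the teaching method does changes prior GPA band; the imbalance is an allocation artefact. With prior GPA band also predicting the outcome, the pooled figure is confounded, and the within-stratum comparison is the causal one.
Within each level — high prior GPA: 81.3% vs 96.0%; low prior GPA: 28.0% vs 35.5% — the self-study programme is higher every time.

the self-study programme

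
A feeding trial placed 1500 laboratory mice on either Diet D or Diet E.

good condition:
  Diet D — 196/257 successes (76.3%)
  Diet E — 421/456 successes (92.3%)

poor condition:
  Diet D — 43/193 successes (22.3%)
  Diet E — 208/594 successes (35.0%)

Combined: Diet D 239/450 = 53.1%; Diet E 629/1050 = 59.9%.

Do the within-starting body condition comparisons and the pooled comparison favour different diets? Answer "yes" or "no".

Within each starting body condition level (good condition 76.3% vs 92.3%; poor condition 22.3% vs 35.0%), Diet E has the higher rate every time. Pooled: 53.1% vs 59.9% — Diet E has the higher rate overall. They agree.

no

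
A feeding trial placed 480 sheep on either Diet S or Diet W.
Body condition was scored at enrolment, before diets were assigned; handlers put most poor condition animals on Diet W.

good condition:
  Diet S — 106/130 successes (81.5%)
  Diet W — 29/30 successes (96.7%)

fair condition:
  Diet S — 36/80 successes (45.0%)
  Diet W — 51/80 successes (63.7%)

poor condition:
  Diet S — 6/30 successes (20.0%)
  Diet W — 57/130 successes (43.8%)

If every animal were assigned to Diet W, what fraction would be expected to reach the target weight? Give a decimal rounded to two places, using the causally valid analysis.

0.68

The stratified and pooled comparisons disagree (Diet W wins within each starting body condition; Diet S wins overall), so the answer turns on the causal role of starting body condition.
Starting body condition is set before the diet has any effect — it is not caused by the diet — and it independently drives the outcome. That makes it a confounder, so the causal comparison is within starting body condition levels.
Standardising Diet W to the population starting body condition mix: 0.333·29/30 + 0.333·51/80 + 0.333·57/130 = 0.681.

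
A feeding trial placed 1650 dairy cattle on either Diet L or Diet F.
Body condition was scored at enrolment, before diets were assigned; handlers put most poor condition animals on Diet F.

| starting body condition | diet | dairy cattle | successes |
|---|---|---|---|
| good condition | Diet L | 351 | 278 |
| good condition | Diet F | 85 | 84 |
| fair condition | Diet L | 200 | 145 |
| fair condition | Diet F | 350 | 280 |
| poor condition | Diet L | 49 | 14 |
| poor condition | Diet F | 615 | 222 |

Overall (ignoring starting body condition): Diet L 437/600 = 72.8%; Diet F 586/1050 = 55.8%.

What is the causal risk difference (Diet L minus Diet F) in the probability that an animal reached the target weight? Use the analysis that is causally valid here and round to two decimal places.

Diet F is higher inside every starting body condition stratum but Diet L is higher in aggregate. Whether to stratify depends on how starting body condition relates to the diet.
Nothing the diet does changes starting body condition; the imbalance is an allocation artefact. With starting body condition also predicting the outcome, the pooled figure is confounded, and the within-stratum comparison is the causal one.
Adjusting over the population distribution of starting body condition: 0.264·(0.792−0.988) + 0.333·(0.725−0.800) + 0.402·(0.286−0.361) = -0.107.

-0.11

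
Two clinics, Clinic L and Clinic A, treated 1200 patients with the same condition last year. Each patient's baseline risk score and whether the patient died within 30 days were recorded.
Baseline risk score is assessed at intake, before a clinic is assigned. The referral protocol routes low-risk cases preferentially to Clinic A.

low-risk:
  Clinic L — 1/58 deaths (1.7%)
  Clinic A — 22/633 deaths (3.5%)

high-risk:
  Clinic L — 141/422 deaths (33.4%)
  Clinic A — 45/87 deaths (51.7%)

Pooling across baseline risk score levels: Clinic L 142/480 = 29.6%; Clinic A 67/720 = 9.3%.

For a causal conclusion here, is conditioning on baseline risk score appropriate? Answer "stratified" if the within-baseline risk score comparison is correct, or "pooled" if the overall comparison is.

stratified

Clinic L is lower inside every baseline risk score stratum but Clinic A is lower in aggregate. Whether to stratify depends on how baseline risk score relates to the clinic.
Baseline risk score differs across clinics for reasons unrelated to any effect of the clinic itself, and it separately predicts the outcome — a classic confounder. We must compare within baseline risk score levels.
Within each level — low-risk: 1.7% vs 3.5%; high-risk: 33.4% vs 51.7% — Clinic L is lower every time.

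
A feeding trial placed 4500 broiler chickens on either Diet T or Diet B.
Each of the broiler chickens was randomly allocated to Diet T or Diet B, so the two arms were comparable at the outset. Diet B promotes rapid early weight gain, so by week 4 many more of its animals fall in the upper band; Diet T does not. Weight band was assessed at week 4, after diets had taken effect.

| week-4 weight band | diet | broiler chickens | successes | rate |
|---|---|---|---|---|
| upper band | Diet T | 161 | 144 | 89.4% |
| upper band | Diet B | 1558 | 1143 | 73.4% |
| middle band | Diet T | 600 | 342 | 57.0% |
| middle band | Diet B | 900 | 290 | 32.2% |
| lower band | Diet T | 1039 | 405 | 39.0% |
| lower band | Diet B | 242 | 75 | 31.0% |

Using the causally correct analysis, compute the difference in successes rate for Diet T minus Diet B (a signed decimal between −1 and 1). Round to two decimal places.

-0.06

The week-4 weight band-specific comparison favours Diet T throughout, but the pooled figures favour Diet B. The question is whether to condition on week-4 weight band.
Stratifying would compare diets among broiler chickens the diets themselves sorted into week-4 weight band groups — a form of selection on an intermediate. The unconditioned pooled rates give the total causal effect.
The causal difference is the pooled difference: 0.495 − 0.559 = -0.064.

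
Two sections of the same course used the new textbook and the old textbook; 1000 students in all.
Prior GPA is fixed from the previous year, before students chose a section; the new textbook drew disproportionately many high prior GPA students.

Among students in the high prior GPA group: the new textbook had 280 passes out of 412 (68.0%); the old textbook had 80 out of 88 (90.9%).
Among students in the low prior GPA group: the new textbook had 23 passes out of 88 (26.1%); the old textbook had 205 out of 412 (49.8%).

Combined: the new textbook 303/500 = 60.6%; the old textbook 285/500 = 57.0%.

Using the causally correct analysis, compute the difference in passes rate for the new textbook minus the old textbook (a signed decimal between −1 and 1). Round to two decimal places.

The prior GPA band-specific comparison favours the old textbook throughout, but the pooled figures favour the new textbook. The question is whether to condition on prior GPA band.
Here prior GPA band is a common cause — it drives both which teaching method a case falls under and the outcome. The crude comparison mixes populations; the stratum-specific rates are the causally relevant ones.
Adjusting over the population distribution of prior GPA band: 0.500·(0.680−0.909) + 0.500·(0.261−0.498) = -0.233.

-0.23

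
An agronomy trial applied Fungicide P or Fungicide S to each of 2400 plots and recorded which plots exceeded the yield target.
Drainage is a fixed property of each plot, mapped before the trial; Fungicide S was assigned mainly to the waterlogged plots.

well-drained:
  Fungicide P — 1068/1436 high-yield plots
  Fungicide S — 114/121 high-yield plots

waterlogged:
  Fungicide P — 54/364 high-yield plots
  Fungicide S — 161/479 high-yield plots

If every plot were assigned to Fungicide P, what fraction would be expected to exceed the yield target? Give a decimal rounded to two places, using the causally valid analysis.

Within every field drainage level Fungicide S has the higher rate, yet pooled Fungicide P does — Simpson's reversal.
Nothing the fungicide does changes field drainage; the imbalance is an allocation artefact. With field drainage also predicting the outcome, the pooled figure is confounded, and the within-stratum comparison is the causal one.
Standardising Fungicide P to the population field drainage mix: 0.649·1068/1436 + 0.351·54/364 = 0.535.

0.53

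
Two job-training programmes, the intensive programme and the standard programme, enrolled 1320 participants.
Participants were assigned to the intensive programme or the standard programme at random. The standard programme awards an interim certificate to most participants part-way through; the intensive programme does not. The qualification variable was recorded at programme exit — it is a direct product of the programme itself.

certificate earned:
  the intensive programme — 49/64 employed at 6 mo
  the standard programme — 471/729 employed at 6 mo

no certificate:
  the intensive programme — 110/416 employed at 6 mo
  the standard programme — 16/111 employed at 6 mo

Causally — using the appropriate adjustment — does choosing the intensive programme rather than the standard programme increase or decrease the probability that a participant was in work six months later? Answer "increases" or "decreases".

Qualification attained during the programme is recorded after the programme and is itself shifted by it — it sits on the causal path from programme to outcome. Conditioning on a mediator would strip out part of the effect we want; the pooled comparison gives the total causal effect.
Pooled: the intensive programme 33.1% vs the standard programme 58.0%; the standard programme is higher overall.

decreases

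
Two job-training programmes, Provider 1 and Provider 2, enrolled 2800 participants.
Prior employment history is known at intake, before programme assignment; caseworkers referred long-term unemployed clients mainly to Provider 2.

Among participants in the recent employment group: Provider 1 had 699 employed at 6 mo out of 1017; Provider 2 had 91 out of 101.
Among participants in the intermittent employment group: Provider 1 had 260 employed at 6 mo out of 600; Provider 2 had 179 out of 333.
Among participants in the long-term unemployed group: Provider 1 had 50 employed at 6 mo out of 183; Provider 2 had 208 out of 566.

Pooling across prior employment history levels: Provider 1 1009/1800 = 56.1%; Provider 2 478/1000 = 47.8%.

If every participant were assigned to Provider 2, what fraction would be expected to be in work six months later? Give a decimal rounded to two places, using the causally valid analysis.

0.64

Here prior employment history is a common cause — it drives both which programme a case falls under and the outcome. The crude comparison mixes populations; the stratum-specific rates are the causally relevant ones.
Standardising Provider 2 to the population prior employment history mix: 0.399·91/101 + 0.333·179/333 + 0.268·208/566 = 0.637.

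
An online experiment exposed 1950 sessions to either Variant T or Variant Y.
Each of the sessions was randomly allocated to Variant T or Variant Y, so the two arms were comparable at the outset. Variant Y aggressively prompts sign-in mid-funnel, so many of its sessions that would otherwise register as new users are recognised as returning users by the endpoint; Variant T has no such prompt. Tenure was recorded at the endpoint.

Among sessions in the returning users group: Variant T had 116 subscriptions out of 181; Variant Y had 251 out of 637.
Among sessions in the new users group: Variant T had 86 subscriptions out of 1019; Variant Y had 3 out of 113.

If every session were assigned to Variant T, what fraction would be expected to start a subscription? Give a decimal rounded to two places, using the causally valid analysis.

0.17

Within every user tenure level Variant T has the higher rate, yet pooled Variant Y does — Simpson's reversal.
User tenure is recorded after the variant and is itself shifted by it — it sits on the causal path from variant to outcome. Conditioning on a mediator would strip out part of the effect we want; the pooled comparison gives the total causal effect.
So P(outcome | do(Variant T)) is just the pooled rate for Variant T: 202/1200 = 0.168.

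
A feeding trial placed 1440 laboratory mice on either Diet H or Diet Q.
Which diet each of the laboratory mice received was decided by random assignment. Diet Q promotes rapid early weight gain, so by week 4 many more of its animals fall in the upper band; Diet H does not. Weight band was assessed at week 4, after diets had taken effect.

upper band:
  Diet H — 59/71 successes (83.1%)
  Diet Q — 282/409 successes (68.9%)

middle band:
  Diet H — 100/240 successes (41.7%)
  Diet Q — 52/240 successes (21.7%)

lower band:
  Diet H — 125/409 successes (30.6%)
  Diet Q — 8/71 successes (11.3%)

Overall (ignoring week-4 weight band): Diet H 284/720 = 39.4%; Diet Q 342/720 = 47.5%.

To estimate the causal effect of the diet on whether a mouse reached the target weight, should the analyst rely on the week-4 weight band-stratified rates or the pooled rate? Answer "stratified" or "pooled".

pooled

The distribution of week-4 weight band is itself part of what the diet does — it is an intermediate outcome. Holding it fixed would remove that part of the effect; the total effect is the pooled difference.
Pooled: Diet H 39.4% vs Diet Q 47.5%; Diet Q is higher overall.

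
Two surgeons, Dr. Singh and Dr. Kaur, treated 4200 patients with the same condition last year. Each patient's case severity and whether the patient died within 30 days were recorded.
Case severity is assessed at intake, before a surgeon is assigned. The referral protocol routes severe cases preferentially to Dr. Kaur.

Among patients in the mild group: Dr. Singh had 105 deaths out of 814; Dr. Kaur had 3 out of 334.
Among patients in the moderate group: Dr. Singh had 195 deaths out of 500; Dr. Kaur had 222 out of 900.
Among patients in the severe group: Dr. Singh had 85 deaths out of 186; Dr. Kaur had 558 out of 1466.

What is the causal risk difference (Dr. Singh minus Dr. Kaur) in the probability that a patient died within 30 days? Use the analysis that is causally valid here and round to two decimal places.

The case severity-specific comparison favours Dr. Kaur throughout, but the pooled figures favour Dr. Singh. The question is whether to condition on case severity.
Since case severity is a pre-existing factor (not a product of the surgeon) and it affects the outcome on its own, it is a confounder. The stratified rates, not the pooled rate, identify the causal effect.
Adjusting over the population distribution of case severity: 0.273·(0.129−0.009) + 0.333·(0.390−0.247) + 0.393·(0.457−0.381) = +0.111.

+0.11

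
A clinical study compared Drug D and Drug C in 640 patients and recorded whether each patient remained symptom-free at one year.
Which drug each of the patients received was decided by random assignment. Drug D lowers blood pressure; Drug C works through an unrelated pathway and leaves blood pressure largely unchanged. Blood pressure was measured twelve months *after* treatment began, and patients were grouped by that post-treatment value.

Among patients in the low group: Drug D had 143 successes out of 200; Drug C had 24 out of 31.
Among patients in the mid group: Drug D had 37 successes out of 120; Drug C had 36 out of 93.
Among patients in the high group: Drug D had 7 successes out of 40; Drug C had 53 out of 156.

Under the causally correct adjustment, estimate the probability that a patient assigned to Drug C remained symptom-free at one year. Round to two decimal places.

0.40

Because the drug influences blood pressure, blood pressure is a post-treatment mediator, not a confounder. Stratifying on it would bias the estimate; the causal effect is the crude pooled difference.
So P(outcome | do(Drug C)) is just the pooled rate for Drug C: 113/280 = 0.404.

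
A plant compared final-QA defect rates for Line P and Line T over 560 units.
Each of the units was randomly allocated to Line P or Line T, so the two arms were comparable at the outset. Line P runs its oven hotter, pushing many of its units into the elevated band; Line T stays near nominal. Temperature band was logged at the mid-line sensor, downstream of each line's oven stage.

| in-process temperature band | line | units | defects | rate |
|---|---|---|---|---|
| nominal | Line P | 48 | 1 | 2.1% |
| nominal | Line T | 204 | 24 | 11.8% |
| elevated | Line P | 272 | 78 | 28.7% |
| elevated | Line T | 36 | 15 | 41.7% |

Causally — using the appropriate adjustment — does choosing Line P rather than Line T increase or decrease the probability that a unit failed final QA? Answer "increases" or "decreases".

The distribution of in-process temperature band is itself part of what the line does — it is an intermediate outcome. Holding it fixed would remove that part of the effect; the total effect is the pooled difference.
Pooled: Line P 24.7% vs Line T 16.2%; Line T is lower overall.

increases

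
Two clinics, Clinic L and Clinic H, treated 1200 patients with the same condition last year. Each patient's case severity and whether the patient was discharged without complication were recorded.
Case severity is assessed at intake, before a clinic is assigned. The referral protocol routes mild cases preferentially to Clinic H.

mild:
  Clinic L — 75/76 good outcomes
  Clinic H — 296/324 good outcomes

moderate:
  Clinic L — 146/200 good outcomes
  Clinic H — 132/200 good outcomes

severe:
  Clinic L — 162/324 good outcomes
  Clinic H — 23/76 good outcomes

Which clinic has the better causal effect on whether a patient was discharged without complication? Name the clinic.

Case severity satisfies the back-door criterion: it is not a descendant of the clinic, and it blocks the spurious path from clinic to outcome. Adjusting for it (i.e., using the within-case severity rates) gives the causal effect.
Within each level — mild: 98.7% vs 91.4%; moderate: 73.0% vs 66.0%; severe: 50.0% vs 30.3% — Clinic L is higher every time.

Clinic L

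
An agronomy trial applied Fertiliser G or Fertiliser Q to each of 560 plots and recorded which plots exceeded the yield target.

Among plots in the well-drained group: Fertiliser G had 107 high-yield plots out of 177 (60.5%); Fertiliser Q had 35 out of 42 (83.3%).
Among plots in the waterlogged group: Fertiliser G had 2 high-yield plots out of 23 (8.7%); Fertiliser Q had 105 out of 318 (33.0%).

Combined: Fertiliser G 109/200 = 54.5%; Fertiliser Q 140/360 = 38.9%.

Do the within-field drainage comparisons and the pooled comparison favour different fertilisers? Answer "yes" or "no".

yes

Within each field drainage level (well-drained 60.5% vs 83.3%; waterlogged 8.7% vs 33.0%), Fertiliser Q has the higher rate every time. Pooled: 54.5% vs 38.9% — Fertiliser G has the higher rate overall. The two comparisons disagree.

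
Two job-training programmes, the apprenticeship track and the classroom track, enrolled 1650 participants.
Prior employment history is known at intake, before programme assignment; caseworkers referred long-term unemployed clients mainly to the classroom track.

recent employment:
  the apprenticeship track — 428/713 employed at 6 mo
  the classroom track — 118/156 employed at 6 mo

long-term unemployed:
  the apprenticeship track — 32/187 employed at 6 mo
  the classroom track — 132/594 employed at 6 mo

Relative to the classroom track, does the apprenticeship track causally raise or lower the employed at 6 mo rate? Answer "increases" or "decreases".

decreases

Since prior employment history is a pre-existing factor (not a product of the programme) and it affects the outcome on its own, it is a confounder. The stratified rates, not the pooled rate, identify the causal effect.
Within each level — recent employment: 60.0% vs 75.6%; long-term unemployed: 17.1% vs 22.2% — the classroom track is higher every time.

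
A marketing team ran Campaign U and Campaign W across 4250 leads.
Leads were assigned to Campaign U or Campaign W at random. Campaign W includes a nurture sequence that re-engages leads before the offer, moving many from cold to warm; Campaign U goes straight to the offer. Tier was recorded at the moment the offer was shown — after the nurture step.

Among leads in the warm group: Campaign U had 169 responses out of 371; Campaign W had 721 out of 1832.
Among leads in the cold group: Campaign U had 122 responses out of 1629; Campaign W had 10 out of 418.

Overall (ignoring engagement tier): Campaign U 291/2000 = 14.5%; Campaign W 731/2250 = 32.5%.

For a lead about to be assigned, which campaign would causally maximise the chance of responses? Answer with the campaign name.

Because the campaign influences engagement tier, engagement tier is a post-treatment mediator, not a confounder. Stratifying on it would bias the estimate; the causal effect is the crude pooled difference.
Pooled: Campaign U 14.5% vs Campaign W 32.5%; Campaign W is higher overall.

Campaign W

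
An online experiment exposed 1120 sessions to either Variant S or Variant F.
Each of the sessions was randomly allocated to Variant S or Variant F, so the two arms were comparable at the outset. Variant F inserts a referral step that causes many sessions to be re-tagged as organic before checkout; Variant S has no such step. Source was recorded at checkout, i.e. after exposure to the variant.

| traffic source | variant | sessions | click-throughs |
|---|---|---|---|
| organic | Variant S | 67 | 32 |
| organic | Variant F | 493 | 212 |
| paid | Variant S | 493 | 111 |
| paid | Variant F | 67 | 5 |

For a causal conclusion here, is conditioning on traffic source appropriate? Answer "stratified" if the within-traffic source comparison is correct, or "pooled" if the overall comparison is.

pooled

Traffic source lies on the pathway variant → traffic source → outcome, so adjusting for it blocks the indirect effect. For the total causal effect of variant, use the unadjusted pooled rates.
Pooled: Variant S 25.5% vs Variant F 38.8%; Variant F is higher overall.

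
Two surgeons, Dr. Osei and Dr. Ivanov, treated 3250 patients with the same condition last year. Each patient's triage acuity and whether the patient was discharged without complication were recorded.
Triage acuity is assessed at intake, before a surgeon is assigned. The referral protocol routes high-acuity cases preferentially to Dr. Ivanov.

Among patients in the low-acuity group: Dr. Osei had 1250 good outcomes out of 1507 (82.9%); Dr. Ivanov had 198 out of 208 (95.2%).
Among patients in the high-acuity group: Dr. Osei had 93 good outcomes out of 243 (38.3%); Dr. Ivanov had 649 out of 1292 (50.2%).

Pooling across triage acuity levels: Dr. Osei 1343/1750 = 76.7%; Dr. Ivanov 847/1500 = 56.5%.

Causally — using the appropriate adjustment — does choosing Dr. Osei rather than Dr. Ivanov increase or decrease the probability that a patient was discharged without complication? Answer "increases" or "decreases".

decreases

Triage acuity satisfies the back-door criterion: it is not a descendant of the surgeon, and it blocks the spurious path from surgeon to outcome. Adjusting for it (i.e., using the within-triage acuity rates) gives the causal effect.
Within each level — low-acuity: 82.9% vs 95.2%; high-acuity: 38.3% vs 50.2% — Dr. Ivanov is higher every time.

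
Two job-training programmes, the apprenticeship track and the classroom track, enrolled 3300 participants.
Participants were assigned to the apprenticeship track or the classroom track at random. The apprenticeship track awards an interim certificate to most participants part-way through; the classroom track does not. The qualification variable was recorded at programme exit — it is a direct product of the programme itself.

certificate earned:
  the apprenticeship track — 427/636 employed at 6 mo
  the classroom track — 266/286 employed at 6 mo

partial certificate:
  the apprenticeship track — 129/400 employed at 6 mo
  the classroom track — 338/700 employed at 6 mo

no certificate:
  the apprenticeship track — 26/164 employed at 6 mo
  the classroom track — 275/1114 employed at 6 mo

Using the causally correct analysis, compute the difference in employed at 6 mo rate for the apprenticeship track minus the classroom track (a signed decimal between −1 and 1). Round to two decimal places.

Within every qualification attained during the programme level the classroom track has the higher rate, yet pooled the apprenticeship track does — Simpson's reversal.
Qualification attained during the programme is downstream of the programme. One should not condition on a consequence of treatment, so the overall rates are the right comparison.
The causal difference is the pooled difference: 0.485 − 0.419 = +0.066.

+0.07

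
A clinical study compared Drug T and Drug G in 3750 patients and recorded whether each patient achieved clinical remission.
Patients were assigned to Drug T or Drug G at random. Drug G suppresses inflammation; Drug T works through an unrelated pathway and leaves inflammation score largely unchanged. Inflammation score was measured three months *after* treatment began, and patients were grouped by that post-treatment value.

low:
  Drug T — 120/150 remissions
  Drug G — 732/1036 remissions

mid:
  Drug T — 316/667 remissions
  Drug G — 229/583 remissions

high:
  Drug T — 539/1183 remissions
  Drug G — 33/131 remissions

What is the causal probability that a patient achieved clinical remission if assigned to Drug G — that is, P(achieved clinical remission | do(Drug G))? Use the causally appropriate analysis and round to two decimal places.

0.57

Within every inflammation score level Drug T has the higher rate, yet pooled Drug G does — Simpson's reversal.
The distribution of inflammation score is itself part of what the drug does — it is an intermediate outcome. Holding it fixed would remove that part of the effect; the total effect is the pooled difference.
So P(outcome | do(Drug G)) is just the pooled rate for Drug G: 994/1750 = 0.568.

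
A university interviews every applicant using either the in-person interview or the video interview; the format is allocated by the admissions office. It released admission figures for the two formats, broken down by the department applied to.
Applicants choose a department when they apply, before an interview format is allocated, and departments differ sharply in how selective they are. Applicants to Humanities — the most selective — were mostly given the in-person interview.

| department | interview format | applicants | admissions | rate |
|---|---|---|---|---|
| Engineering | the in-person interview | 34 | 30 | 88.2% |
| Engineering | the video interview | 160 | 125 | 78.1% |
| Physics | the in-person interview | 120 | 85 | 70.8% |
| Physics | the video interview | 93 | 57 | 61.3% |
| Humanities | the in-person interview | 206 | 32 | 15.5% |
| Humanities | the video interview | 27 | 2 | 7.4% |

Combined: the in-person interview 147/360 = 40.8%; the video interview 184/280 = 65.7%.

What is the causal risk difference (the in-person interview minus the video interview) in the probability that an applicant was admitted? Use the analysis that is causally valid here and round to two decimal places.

Within every department level the in-person interview has the higher rate, yet pooled the video interview does — Simpson's reversal.
The imbalance in department arose from how applicants were allocated, not from anything the interview format did; and department independently affects the outcome. The pooled gap is confounded — condition on department.
Adjusting over the population distribution of department: 0.303·(0.882−0.781) + 0.333·(0.708−0.613) + 0.364·(0.155−0.074) = +0.092.

+0.09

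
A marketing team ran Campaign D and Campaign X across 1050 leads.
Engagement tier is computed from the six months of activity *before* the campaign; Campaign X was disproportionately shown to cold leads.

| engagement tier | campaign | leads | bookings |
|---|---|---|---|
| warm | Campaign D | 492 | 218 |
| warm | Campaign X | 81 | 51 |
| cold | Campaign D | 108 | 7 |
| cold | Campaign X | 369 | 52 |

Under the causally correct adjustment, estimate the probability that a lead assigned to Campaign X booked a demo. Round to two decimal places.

0.41

Within every engagement tier level Campaign X has the higher rate, yet pooled Campaign D does — Simpson's reversal.
Engagement tier satisfies the back-door criterion: it is not a descendant of the campaign, and it blocks the spurious path from campaign to outcome. Adjusting for it (i.e., using the within-engagement tier rates) gives the causal effect.
Standardising Campaign X to the population engagement tier mix: 0.546·51/81 + 0.454·52/369 = 0.408.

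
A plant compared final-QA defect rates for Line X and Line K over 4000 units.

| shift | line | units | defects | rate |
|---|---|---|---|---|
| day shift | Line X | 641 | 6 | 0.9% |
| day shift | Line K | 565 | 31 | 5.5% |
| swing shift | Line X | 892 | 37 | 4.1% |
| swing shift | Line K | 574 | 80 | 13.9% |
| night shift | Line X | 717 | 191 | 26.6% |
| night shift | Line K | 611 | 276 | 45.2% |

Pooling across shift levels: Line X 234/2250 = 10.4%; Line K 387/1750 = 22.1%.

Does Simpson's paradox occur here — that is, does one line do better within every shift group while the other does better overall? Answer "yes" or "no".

Within each shift level (day shift 0.9% vs 5.5%; swing shift 4.1% vs 13.9%; night shift 26.6% vs 45.2%), Line X has the lower rate every time. Pooled: 10.4% vs 22.1% — Line X has the lower rate overall. They agree.

no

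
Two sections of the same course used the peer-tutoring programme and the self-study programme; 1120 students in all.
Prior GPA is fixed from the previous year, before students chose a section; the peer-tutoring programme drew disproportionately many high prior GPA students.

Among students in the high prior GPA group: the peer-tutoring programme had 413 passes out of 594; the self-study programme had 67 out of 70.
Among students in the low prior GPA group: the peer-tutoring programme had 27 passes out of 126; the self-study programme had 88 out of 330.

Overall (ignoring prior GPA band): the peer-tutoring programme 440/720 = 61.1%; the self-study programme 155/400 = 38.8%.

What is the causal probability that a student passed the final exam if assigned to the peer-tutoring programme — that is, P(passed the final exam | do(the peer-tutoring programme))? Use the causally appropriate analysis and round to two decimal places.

0.50

The prior GPA band-specific comparison favours the self-study programme throughout, but the pooled figures favour the peer-tutoring programme. The question is whether to condition on prior GPA band.
The imbalance in prior GPA band arose from how students were allocated, not from anything the teaching method did; and prior GPA band independently affects the outcome. The pooled gap is confounded — condition on prior GPA band.
Standardising the peer-tutoring programme to the population prior GPA band mix: 0.593·413/594 + 0.407·27/126 = 0.499.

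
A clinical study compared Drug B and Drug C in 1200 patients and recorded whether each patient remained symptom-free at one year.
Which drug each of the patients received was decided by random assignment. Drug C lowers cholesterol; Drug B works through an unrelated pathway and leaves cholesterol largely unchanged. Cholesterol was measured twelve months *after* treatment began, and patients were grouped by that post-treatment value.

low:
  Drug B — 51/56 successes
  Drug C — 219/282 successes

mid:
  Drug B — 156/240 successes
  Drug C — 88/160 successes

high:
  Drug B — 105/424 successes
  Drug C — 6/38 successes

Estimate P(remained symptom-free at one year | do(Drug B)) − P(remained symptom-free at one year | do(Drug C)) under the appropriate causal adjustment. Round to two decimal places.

The cholesterol-specific comparison favours Drug B throughout, but the pooled figures favour Drug C. The question is whether to condition on cholesterol.
Cholesterol lies on the pathway drug → cholesterol → outcome, so adjusting for it blocks the indirect effect. For the total causal effect of drug, use the unadjusted pooled rates.
The causal difference is the pooled difference: 0.433 − 0.652 = -0.219.

-0.22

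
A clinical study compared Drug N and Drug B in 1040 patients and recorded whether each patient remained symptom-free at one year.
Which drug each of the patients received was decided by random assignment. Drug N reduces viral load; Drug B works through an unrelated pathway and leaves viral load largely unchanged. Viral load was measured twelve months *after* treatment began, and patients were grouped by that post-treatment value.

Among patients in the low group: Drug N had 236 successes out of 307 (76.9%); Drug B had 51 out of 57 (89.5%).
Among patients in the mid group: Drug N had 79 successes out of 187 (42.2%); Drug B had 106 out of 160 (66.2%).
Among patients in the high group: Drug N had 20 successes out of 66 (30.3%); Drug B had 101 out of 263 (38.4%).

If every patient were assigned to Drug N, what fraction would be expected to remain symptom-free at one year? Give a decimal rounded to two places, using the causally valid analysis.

Within every viral load level Drug B has the higher rate, yet pooled Drug N does — Simpson's reversal.
Viral load is downstream of the drug. One should not condition on a consequence of treatment, so the overall rates are the right comparison.
So P(outcome | do(Drug N)) is just the pooled rate for Drug N: 335/560 = 0.598.

0.60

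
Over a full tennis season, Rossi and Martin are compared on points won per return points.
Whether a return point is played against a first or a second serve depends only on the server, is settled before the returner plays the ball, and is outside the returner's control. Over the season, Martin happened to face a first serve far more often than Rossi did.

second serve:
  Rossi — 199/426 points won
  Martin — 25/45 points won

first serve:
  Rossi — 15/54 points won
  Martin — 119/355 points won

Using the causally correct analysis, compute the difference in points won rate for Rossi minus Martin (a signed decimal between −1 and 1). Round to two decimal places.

Within every serve type level Martin has the higher rate, yet pooled Rossi does — Simpson's reversal.
The imbalance in serve type arose from how return points were allocated, not from anything the player did; and serve type independently affects the outcome. The pooled gap is confounded — condition on serve type.
Adjusting over the population distribution of serve type: 0.535·(0.467−0.556) + 0.465·(0.278−0.335) = -0.074.

-0.07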